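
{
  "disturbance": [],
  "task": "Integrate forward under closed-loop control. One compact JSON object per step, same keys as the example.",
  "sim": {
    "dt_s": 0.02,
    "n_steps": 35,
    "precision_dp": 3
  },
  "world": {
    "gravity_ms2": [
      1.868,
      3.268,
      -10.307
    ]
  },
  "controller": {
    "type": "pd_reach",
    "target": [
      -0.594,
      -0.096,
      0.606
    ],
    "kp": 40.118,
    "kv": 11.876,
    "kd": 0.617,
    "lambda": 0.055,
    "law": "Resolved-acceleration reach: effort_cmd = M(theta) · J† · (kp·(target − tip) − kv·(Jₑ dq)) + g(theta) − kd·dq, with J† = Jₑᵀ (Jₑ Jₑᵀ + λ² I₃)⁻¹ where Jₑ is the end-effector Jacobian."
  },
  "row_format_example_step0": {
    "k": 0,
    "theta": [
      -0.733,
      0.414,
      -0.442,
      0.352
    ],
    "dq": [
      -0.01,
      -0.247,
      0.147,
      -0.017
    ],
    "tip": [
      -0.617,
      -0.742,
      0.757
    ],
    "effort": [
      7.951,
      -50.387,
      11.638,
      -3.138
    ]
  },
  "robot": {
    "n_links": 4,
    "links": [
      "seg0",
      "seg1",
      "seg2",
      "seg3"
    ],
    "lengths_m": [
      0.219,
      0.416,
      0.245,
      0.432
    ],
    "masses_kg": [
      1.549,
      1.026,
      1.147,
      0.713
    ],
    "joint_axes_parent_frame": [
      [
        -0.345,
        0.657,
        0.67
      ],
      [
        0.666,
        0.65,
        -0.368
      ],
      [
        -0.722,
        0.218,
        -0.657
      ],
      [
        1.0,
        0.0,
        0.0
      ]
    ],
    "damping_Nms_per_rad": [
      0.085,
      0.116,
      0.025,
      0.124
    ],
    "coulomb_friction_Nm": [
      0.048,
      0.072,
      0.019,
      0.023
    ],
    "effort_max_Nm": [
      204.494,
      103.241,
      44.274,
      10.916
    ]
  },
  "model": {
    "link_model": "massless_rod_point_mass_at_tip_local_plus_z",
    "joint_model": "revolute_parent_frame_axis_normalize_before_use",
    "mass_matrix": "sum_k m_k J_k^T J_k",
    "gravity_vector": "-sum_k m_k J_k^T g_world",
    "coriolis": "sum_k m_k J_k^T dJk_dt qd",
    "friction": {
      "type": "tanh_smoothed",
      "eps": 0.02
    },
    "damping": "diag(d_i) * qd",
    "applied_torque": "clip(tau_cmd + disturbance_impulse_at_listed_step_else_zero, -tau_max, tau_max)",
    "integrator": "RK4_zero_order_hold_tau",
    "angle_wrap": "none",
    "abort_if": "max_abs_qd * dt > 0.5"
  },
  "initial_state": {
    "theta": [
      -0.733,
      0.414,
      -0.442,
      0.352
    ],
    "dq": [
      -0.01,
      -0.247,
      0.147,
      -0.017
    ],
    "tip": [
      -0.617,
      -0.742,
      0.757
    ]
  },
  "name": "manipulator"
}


{"k":1,"theta":[-0.731,0.393,-0.451,0.37],"dq":[0.256,-1.899,-1.054,1.738],"tip":[-0.618,-0.734,0.759],"effort":[6.661,-38.335,10.389,-3.948]}
{"k":2,"theta":[-0.724,0.344,-0.478,0.415],"dq":[0.365,-3.012,-1.653,2.799],"tip":[-0.619,-0.718,0.761],"effort":[3.069,-27.226,8.526,-4.058]}
{"k":3,"theta":[-0.717,0.277,-0.511,0.478],"dq":[0.328,-3.653,-1.663,3.436],"tip":[-0.618,-0.696,0.762],"effort":[0.11,-17.63,6.424,-3.841]}
{"k":4,"theta":[-0.712,0.201,-0.542,0.549],"dq":[0.223,-3.965,-1.501,3.632],"tip":[-0.616,-0.668,0.764],"effort":[-1.168,-9.773,4.514,-3.386]}
{"k":5,"theta":[-0.709,0.121,-0.57,0.62],"dq":[0.095,-4.05,-1.281,3.563],"tip":[-0.615,-0.638,0.768],"effort":[-0.841,-3.576,2.912,-2.862]}
{"k":6,"theta":[-0.708,0.04,-0.594,0.689],"dq":[-0.03,-3.997,-1.088,3.337],"tip":[-0.614,-0.604,0.771],"effort":[0.527,1.196,1.63,-2.348]}
{"k":7,"theta":[-0.71,-0.038,-0.614,0.753],"dq":[-0.143,-3.86,-0.935,3.047],"tip":[-0.614,-0.57,0.775],"effort":[2.406,4.823,0.625,-1.895]}
{"k":8,"theta":[-0.714,-0.113,-0.631,0.811],"dq":[-0.242,-3.674,-0.82,2.744],"tip":[-0.616,-0.535,0.777],"effort":[4.454,7.56,-0.16,-1.522]}
{"k":9,"theta":[-0.719,-0.185,-0.647,0.863],"dq":[-0.327,-3.462,-0.735,2.455],"tip":[-0.618,-0.501,0.779],"effort":[6.435,9.611,-0.77,-1.229]}
{"k":10,"theta":[-0.727,-0.252,-0.661,0.909],"dq":[-0.401,-3.238,-0.675,2.193],"tip":[-0.621,-0.467,0.779],"effort":[8.223,11.135,-1.242,-1.007]}
{"k":11,"theta":[-0.735,-0.314,-0.674,0.951],"dq":[-0.464,-3.009,-0.633,1.962],"tip":[-0.625,-0.435,0.778],"effort":[9.76,12.25,-1.606,-0.848]}
{"k":12,"theta":[-0.745,-0.372,-0.686,0.988],"dq":[-0.517,-2.782,-0.603,1.763],"tip":[-0.629,-0.405,0.775],"effort":[11.031,13.048,-1.883,-0.74]}
{"k":13,"theta":[-0.756,-0.425,-0.698,1.022],"dq":[-0.561,-2.561,-0.582,1.591],"tip":[-0.634,-0.377,0.771],"effort":[12.045,13.599,-2.091,-0.674]}
{"k":14,"theta":[-0.767,-0.474,-0.709,1.052],"dq":[-0.596,-2.349,-0.566,1.445],"tip":[-0.638,-0.35,0.767],"effort":[12.827,13.957,-2.243,-0.641]}
{"k":15,"theta":[-0.78,-0.519,-0.72,1.08],"dq":[-0.623,-2.147,-0.553,1.321],"tip":[-0.642,-0.326,0.761],"effort":[13.407,14.165,-2.352,-0.634]}
{"k":16,"theta":[-0.792,-0.56,-0.731,1.105],"dq":[-0.642,-1.956,-0.542,1.215],"tip":[-0.646,-0.303,0.755],"effort":[13.814,14.258,-2.425,-0.645]}
{"k":17,"theta":[-0.805,-0.598,-0.742,1.128],"dq":[-0.654,-1.778,-0.531,1.124],"tip":[-0.65,-0.282,0.749],"effort":[14.079,14.263,-2.471,-0.672]}
{"k":18,"theta":[-0.818,-0.632,-0.753,1.15],"dq":[-0.657,-1.613,-0.519,1.046],"tip":[-0.652,-0.263,0.742],"effort":[14.229,14.203,-2.495,-0.708]}
{"k":19,"theta":[-0.831,-0.662,-0.763,1.17],"dq":[-0.654,-1.461,-0.505,0.978],"tip":[-0.655,-0.246,0.735],"effort":[14.288,14.095,-2.502,-0.751]}
{"k":20,"theta":[-0.844,-0.69,-0.773,1.189],"dq":[-0.645,-1.321,-0.489,0.919],"tip":[-0.657,-0.23,0.728],"effort":[14.276,13.953,-2.496,-0.798]}
{"k":21,"theta":[-0.857,-0.715,-0.783,1.207],"dq":[-0.63,-1.194,-0.472,0.866],"tip":[-0.658,-0.216,0.721],"effort":[14.21,13.789,-2.48,-0.847]}
{"k":22,"theta":[-0.87,-0.738,-0.792,1.224],"dq":[-0.61,-1.078,-0.453,0.819],"tip":[-0.659,-0.203,0.714],"effort":[14.103,13.611,-2.457,-0.896]}
{"k":23,"theta":[-0.882,-0.758,-0.801,1.239],"dq":[-0.586,-0.972,-0.432,0.776],"tip":[-0.66,-0.192,0.707],"effort":[13.969,13.425,-2.428,-0.945]}
{"k":24,"theta":[-0.893,-0.777,-0.809,1.254],"dq":[-0.559,-0.877,-0.411,0.736],"tip":[-0.66,-0.181,0.701],"effort":[13.815,13.238,-2.396,-0.992]}
{"k":25,"theta":[-0.904,-0.794,-0.817,1.269],"dq":[-0.529,-0.791,-0.39,0.699],"tip":[-0.66,-0.172,0.695],"effort":[13.649,13.051,-2.361,-1.037]}
{"k":26,"theta":[-0.914,-0.809,-0.825,1.282],"dq":[-0.499,-0.714,-0.368,0.664],"tip":[-0.659,-0.164,0.689],"effort":[13.478,12.869,-2.325,-1.08]}
{"k":27,"theta":[-0.924,-0.822,-0.832,1.295],"dq":[-0.468,-0.644,-0.347,0.632],"tip":[-0.658,-0.156,0.683],"effort":[13.305,12.692,-2.288,-1.12]}
{"k":28,"theta":[-0.933,-0.834,-0.839,1.308],"dq":[-0.437,-0.581,-0.326,0.601],"tip":[-0.657,-0.149,0.678],"effort":[13.134,12.522,-2.251,-1.157]}
{"k":29,"theta":[-0.941,-0.846,-0.845,1.319],"dq":[-0.406,-0.524,-0.306,0.571],"tip":[-0.656,-0.143,0.674],"effort":[12.968,12.361,-2.215,-1.192]}
{"k":30,"theta":[-0.949,-0.855,-0.851,1.33],"dq":[-0.376,-0.473,-0.287,0.543],"tip":[-0.655,-0.138,0.669],"effort":[12.809,12.208,-2.179,-1.224]}
{"k":31,"theta":[-0.956,-0.864,-0.857,1.341],"dq":[-0.348,-0.427,-0.269,0.515],"tip":[-0.653,-0.133,0.665],"effort":[12.658,12.063,-2.145,-1.254]}
{"k":32,"theta":[-0.963,-0.873,-0.862,1.351],"dq":[-0.321,-0.385,-0.252,0.49],"tip":[-0.651,-0.128,0.661],"effort":[12.515,11.927,-2.113,-1.281]}
{"k":33,"theta":[-0.969,-0.88,-0.867,1.361],"dq":[-0.296,-0.348,-0.236,0.465],"tip":[-0.65,-0.124,0.658],"effort":[12.381,11.8,-2.082,-1.306]}
{"k":34,"theta":[-0.975,-0.887,-0.872,1.37],"dq":[-0.272,-0.313,-0.221,0.441],"tip":[-0.648,-0.121,0.655],"effort":[12.257,11.681,-2.053,-1.329]}
{"k":35,"theta":[-0.98,-0.893,-0.876,1.378],"dq":[-0.25,-0.283,-0.207,0.419],"tip":[-0.646,-0.118,0.652]}


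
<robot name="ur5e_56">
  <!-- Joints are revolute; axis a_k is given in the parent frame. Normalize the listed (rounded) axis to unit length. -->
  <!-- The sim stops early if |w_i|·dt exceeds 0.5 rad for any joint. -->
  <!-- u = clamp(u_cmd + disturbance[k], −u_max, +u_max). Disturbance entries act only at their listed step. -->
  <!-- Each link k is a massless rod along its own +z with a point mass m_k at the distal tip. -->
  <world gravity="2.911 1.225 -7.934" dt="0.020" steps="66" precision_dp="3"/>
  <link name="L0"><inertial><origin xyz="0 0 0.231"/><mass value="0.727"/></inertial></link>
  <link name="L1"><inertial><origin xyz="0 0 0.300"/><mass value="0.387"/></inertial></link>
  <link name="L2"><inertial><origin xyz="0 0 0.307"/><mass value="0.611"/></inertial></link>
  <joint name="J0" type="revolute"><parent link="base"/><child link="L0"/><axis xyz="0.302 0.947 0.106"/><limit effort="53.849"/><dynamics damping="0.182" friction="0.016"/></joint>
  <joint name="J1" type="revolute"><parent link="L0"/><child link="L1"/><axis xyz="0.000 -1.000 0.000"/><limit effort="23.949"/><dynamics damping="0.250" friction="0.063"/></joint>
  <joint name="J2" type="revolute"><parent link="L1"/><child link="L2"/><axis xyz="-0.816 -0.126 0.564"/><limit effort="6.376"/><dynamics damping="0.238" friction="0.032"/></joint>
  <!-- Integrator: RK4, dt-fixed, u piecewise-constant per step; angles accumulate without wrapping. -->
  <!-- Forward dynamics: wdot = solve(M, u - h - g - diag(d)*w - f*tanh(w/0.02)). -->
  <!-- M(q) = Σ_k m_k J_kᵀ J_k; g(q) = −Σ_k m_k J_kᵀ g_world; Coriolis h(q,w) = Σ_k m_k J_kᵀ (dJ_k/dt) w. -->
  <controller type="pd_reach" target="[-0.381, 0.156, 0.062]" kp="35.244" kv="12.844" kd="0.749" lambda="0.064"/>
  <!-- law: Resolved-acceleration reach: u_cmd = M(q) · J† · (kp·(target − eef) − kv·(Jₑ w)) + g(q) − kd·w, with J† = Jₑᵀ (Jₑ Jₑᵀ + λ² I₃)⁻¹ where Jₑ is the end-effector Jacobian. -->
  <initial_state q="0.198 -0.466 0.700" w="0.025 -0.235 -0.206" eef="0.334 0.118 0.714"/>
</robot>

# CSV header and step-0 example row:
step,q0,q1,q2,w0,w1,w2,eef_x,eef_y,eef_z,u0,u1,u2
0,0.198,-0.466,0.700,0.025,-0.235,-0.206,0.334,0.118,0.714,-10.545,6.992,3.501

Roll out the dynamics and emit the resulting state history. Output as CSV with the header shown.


step,q0,q1,q2,w0,w1,w2,eef_x,eef_y,eef_z,u0,u1,u2
1,0.202,-0.467,0.716,0.350,0.135,1.726,0.334,0.120,0.712,-7.751,5.300,1.286
2,0.207,-0.465,0.751,0.154,0.048,1.767,0.330,0.125,0.710,-5.653,4.486,1.108
3,0.212,-0.462,0.790,0.276,0.248,2.071,0.324,0.130,0.709,-4.070,3.594,0.789
4,0.219,-0.455,0.833,0.443,0.443,2.291,0.317,0.136,0.707,-2.983,2.952,0.635
5,0.230,-0.444,0.881,0.641,0.619,2.501,0.309,0.140,0.706,-2.408,2.549,0.551
6,0.244,-0.430,0.933,0.819,0.739,2.668,0.302,0.145,0.704,-2.321,2.388,0.542
7,0.262,-0.415,0.988,0.946,0.789,2.783,0.294,0.148,0.701,-2.607,2.425,0.592
8,0.282,-0.399,1.044,1.007,0.772,2.846,0.287,0.150,0.698,-3.099,2.583,0.676
9,0.302,-0.385,1.101,1.007,0.705,2.866,0.280,0.152,0.694,-3.645,2.784,0.768
10,0.321,-0.372,1.159,0.960,0.611,2.855,0.274,0.153,0.690,-4.143,2.970,0.851
11,0.340,-0.361,1.215,0.879,0.507,2.824,0.267,0.154,0.685,-4.548,3.112,0.914
12,0.356,-0.352,1.271,0.776,0.404,2.776,0.260,0.154,0.680,-4.852,3.200,0.956
13,0.371,-0.345,1.326,0.660,0.308,2.717,0.252,0.154,0.676,-5.062,3.237,0.978
14,0.382,-0.339,1.380,0.536,0.223,2.648,0.244,0.153,0.671,-5.194,3.233,0.982
15,0.392,-0.336,1.432,0.408,0.149,2.572,0.236,0.153,0.667,-5.265,3.197,0.973
16,0.399,-0.334,1.483,0.280,0.086,2.489,0.227,0.152,0.663,-5.288,3.138,0.952
17,0.403,-0.332,1.532,0.154,0.034,2.400,0.217,0.151,0.659,-5.274,3.063,0.924
18,0.405,-0.332,1.579,0.044,0.023,2.293,0.206,0.150,0.656,-5.241,2.947,0.900
19,0.404,-0.332,1.624,-0.065,0.007,2.203,0.195,0.149,0.653,-5.184,2.838,0.856
20,0.402,-0.332,1.667,-0.174,-0.008,2.111,0.183,0.148,0.650,-5.107,2.736,0.810
21,0.397,-0.333,1.708,-0.275,-0.008,2.011,0.171,0.147,0.648,-5.012,2.626,0.768
22,0.391,-0.333,1.748,-0.377,-0.016,1.923,0.158,0.146,0.645,-4.897,2.529,0.718
23,0.382,-0.333,1.785,-0.468,-0.007,1.827,0.144,0.145,0.643,-4.770,2.423,0.675
24,0.372,-0.334,1.821,-0.562,-0.014,1.748,0.130,0.144,0.641,-4.624,2.337,0.621
25,0.360,-0.334,1.855,-0.647,-0.011,1.666,0.116,0.144,0.639,-4.465,2.250,0.573
26,0.346,-0.334,1.887,-0.722,0.004,1.583,0.100,0.143,0.637,-4.296,2.157,0.529
27,0.331,-0.333,1.918,-0.794,0.012,1.513,0.085,0.143,0.634,-4.113,2.075,0.480
28,0.315,-0.333,1.947,-0.854,0.035,1.437,0.069,0.143,0.632,-3.922,1.985,0.439
29,0.297,-0.332,1.975,-0.903,0.068,1.364,0.052,0.143,0.629,-3.722,1.890,0.399
30,0.279,-0.330,2.002,-0.940,0.117,1.292,0.036,0.143,0.627,-3.513,1.783,0.361
31,0.260,-0.327,2.027,-0.969,0.165,1.230,0.019,0.144,0.624,-3.294,1.677,0.318
32,0.240,-0.323,2.051,-0.988,0.223,1.168,0.002,0.144,0.620,-3.067,1.564,0.279
33,0.220,-0.318,2.074,-1.000,0.281,1.114,-0.016,0.145,0.616,-2.834,1.452,0.237
34,0.200,-0.312,2.096,-1.003,0.346,1.059,-0.033,0.146,0.612,-2.596,1.334,0.199
35,0.180,-0.304,2.116,-1.001,0.409,1.012,-0.051,0.147,0.607,-2.355,1.218,0.158
36,0.160,-0.295,2.136,-0.990,0.477,0.964,-0.069,0.148,0.602,-2.113,1.097,0.121
37,0.141,-0.285,2.155,-0.975,0.543,0.923,-0.086,0.148,0.596,-1.871,0.978,0.082
38,0.122,-0.273,2.173,-0.953,0.611,0.881,-0.104,0.149,0.590,-1.632,0.855,0.045
39,0.103,-0.261,2.190,-0.928,0.675,0.845,-0.121,0.150,0.583,-1.396,0.734,0.008
40,0.085,-0.246,2.207,-0.899,0.738,0.809,-0.138,0.151,0.576,-1.166,0.611,-0.027
41,0.067,-0.231,2.222,-0.867,0.796,0.777,-0.154,0.152,0.568,-0.942,0.490,-0.063
42,0.050,-0.215,2.238,-0.833,0.851,0.745,-0.171,0.152,0.559,-0.728,0.368,-0.096
43,0.034,-0.197,2.252,-0.799,0.899,0.717,-0.186,0.153,0.550,-0.523,0.250,-0.130
44,0.018,-0.179,2.266,-0.765,0.942,0.689,-0.202,0.153,0.541,-0.330,0.132,-0.161
45,0.003,-0.160,2.280,-0.732,0.977,0.663,-0.216,0.154,0.532,-0.147,0.018,-0.192
46,-0.011,-0.140,2.293,-0.699,1.007,0.637,-0.230,0.154,0.522,0.023,-0.094,-0.220
47,-0.025,-0.119,2.305,-0.669,1.027,0.613,-0.244,0.154,0.511,0.182,-0.202,-0.248
48,-0.038,-0.099,2.317,-0.641,1.043,0.588,-0.257,0.154,0.501,0.330,-0.306,-0.272
49,-0.051,-0.078,2.329,-0.616,1.050,0.565,-0.269,0.154,0.490,0.468,-0.406,-0.296
50,-0.063,-0.057,2.340,-0.592,1.053,0.542,-0.281,0.154,0.479,0.596,-0.504,-0.316
51,-0.074,-0.036,2.351,-0.572,1.049,0.519,-0.292,0.154,0.468,0.717,-0.596,-0.335
52,-0.086,-0.015,2.361,-0.553,1.041,0.496,-0.302,0.154,0.457,0.830,-0.685,-0.352
53,-0.097,0.006,2.371,-0.537,1.029,0.474,-0.312,0.154,0.446,0.937,-0.771,-0.367
54,-0.107,0.026,2.380,-0.522,1.014,0.452,-0.321,0.153,0.435,1.038,-0.853,-0.379
55,-0.118,0.046,2.389,-0.509,0.996,0.430,-0.330,0.153,0.424,1.136,-0.932,-0.390
56,-0.128,0.066,2.397,-0.497,0.976,0.409,-0.338,0.153,0.413,1.229,-1.008,-0.399
57,-0.137,0.085,2.405,-0.486,0.954,0.388,-0.345,0.153,0.402,1.318,-1.080,-0.407
58,-0.147,0.104,2.413,-0.476,0.931,0.368,-0.352,0.152,0.392,1.404,-1.150,-0.413
59,-0.157,0.122,2.420,-0.466,0.907,0.349,-0.359,0.152,0.381,1.487,-1.217,-0.418
60,-0.166,0.140,2.427,-0.457,0.883,0.330,-0.365,0.152,0.371,1.567,-1.281,-0.422
61,-0.175,0.157,2.433,-0.448,0.858,0.312,-0.370,0.152,0.360,1.644,-1.343,-0.425
62,-0.184,0.174,2.439,-0.439,0.833,0.294,-0.376,0.151,0.350,1.718,-1.401,-0.427
63,-0.192,0.190,2.445,-0.430,0.809,0.277,-0.380,0.151,0.340,1.789,-1.457,-0.429
64,-0.201,0.206,2.451,-0.421,0.784,0.261,-0.385,0.151,0.331,1.858,-1.510,-0.429
65,-0.209,0.222,2.456,-0.412,0.760,0.246,-0.389,0.151,0.321,1.924,-1.561,-0.429
66,-0.217,0.237,2.460,-0.403,0.736,0.232,-0.393,0.151,0.312,,,


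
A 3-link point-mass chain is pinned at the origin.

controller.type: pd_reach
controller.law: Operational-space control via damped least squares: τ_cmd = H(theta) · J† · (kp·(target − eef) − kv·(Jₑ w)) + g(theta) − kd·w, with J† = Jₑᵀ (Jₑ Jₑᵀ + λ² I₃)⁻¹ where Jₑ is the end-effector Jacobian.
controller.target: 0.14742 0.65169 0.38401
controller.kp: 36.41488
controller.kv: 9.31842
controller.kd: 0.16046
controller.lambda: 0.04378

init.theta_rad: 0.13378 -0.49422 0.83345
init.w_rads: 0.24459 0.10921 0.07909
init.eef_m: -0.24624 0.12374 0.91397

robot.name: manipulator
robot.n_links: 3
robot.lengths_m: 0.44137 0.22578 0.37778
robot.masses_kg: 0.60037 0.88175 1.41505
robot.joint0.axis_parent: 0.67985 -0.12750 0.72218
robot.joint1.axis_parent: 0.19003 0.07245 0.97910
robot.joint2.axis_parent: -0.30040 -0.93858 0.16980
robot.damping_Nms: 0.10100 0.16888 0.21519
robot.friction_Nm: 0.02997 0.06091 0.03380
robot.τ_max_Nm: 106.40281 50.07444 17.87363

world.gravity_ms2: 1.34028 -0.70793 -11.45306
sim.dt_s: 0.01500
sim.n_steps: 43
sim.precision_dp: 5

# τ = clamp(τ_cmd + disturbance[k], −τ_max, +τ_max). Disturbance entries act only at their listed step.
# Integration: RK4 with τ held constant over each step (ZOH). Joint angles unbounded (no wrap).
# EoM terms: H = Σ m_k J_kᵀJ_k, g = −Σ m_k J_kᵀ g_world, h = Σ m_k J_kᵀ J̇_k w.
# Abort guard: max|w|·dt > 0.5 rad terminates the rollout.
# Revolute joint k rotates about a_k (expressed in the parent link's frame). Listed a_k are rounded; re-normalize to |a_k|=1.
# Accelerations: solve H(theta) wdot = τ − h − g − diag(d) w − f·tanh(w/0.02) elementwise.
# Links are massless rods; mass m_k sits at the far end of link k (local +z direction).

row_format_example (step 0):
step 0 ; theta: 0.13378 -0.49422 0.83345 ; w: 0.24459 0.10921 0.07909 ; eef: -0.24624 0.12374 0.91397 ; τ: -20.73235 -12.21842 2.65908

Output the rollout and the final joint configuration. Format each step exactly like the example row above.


step 1 ; theta: 0.14317 -0.51308 0.83948 ; w: 0.98420 -2.55224 0.72824 ; eef: -0.24635 0.12298 0.91226 ; τ: -17.49951 -10.13841 1.75122
step 2 ; theta: 0.16164 -0.56513 0.85491 ; w: 1.45588 -4.31388 1.34273 ; eef: -0.24432 0.12665 0.90752 ; τ: -15.56687 -8.61762 1.10556
step 3 ; theta: 0.18530 -0.63751 0.87947 ; w: 1.67967 -5.27553 1.93847 ; eef: -0.24030 0.13368 0.90001 ; τ: -14.54615 -7.48560 0.55009
step 4 ; theta: 0.21071 -0.71947 0.91252 ; w: 1.69389 -5.61423 2.46665 ; eef: -0.23440 0.14322 0.88996 ; τ: -13.87259 -6.56753 -0.01153
step 5 ; theta: 0.23512 -0.80326 0.95269 ; w: 1.55346 -5.54383 2.88339 ; eef: -0.22676 0.15471 0.87764 ; τ: -13.14670 -5.73182 -0.62155
step 6 ; theta: 0.25663 -0.88417 0.99818 ; w: 1.31155 -5.24676 3.17332 ; eef: -0.21756 0.16774 0.86338 ; τ: -12.21142 -4.90768 -1.28520
step 7 ; theta: 0.27404 -0.95977 1.04710 ; w: 1.00858 -4.84496 3.34318 ; eef: -0.20700 0.18201 0.84754 ; τ: -11.05762 -4.07077 -1.98597
step 8 ; theta: 0.28663 -1.02906 1.09777 ; w: 0.67191 -4.40758 3.40961 ; eef: -0.19527 0.19726 0.83044 ; τ: -9.73241 -3.22287 -2.69785
step 9 ; theta: 0.29406 -1.09177 1.14879 ; w: 0.31956 -3.96921 3.39132 ; eef: -0.18256 0.21329 0.81237 ; τ: -8.29251 -2.37733 -3.39327
step 10 ; theta: 0.29617 -1.14802 1.19902 ; w: -0.03582 -3.54540 3.30580 ; eef: -0.16904 0.22989 0.79360 ; τ: -6.78872 -1.55088 -4.04757
step 11 ; theta: 0.29301 -1.19809 1.24758 ; w: -0.38395 -3.14301 3.16882 ; eef: -0.15489 0.24686 0.77438 ; τ: -5.26528 -0.75936 -4.64126
step 12 ; theta: 0.28472 -1.24228 1.29377 ; w: -0.72014 -2.75904 2.99137 ; eef: -0.14027 0.26404 0.75491 ; τ: -3.74254 -0.01689 -5.16014
step 13 ; theta: 0.27151 -1.28086 1.33708 ; w: -1.03860 -2.39233 2.78397 ; eef: -0.12534 0.28128 0.73540 ; τ: -2.24088 0.66615 -5.59585
step 14 ; theta: 0.25370 -1.31407 1.37712 ; w: -1.33446 -2.04140 2.55556 ; eef: -0.11025 0.29848 0.71601 ; τ: -0.77492 1.28287 -5.94520
step 15 ; theta: 0.23166 -1.34213 1.41363 ; w: -1.60371 -1.70510 2.31380 ; eef: -0.09511 0.31551 0.69688 ; τ: 0.64474 1.82968 -6.20949
step 16 ; theta: 0.20579 -1.36527 1.44647 ; w: -1.84322 -1.38296 2.06536 ; eef: -0.08007 0.33231 0.67814 ; τ: 2.01021 2.30601 -6.39364
step 17 ; theta: 0.17658 -1.38369 1.47558 ; w: -2.05071 -1.07526 1.81603 ; eef: -0.06521 0.34881 0.65988 ; τ: 3.31534 2.71388 -6.50528
step 18 ; theta: 0.14450 -1.39762 1.50098 ; w: -2.22488 -0.78292 1.57083 ; eef: -0.05064 0.36497 0.64217 ; τ: 4.55505 3.05735 -6.55381
step 19 ; theta: 0.11007 -1.40729 1.52276 ; w: -2.36533 -0.50731 1.33400 ; eef: -0.03642 0.38074 0.62507 ; τ: 5.72506 3.34201 -6.54954
step 20 ; theta: 0.07378 -1.41297 1.54108 ; w: -2.47256 -0.25002 1.10905 ; eef: -0.02261 0.39610 0.60863 ; τ: 6.82171 3.57438 -6.50297
step 21 ; theta: 0.03612 -1.41494 1.55614 ; w: -2.54770 -0.01317 0.89883 ; eef: -0.00927 0.41103 0.59286 ; τ: 7.84196 3.76213 -6.42417
step 22 ; theta: -0.00241 -1.41359 1.56818 ; w: -2.58904 0.19161 0.70710 ; eef: 0.00359 0.42549 0.57778 ; τ: 8.78346 3.92740 -6.32251
step 23 ; theta: -0.04135 -1.40935 1.57748 ; w: -2.60316 0.37411 0.53319 ; eef: 0.01597 0.43944 0.56338 ; τ: 9.64503 4.06142 -6.20565
step 24 ; theta: -0.08032 -1.40253 1.58431 ; w: -2.59338 0.53543 0.37756 ; eef: 0.02785 0.45288 0.54967 ; τ: 10.42612 4.16729 -6.08031
step 25 ; theta: -0.11898 -1.39345 1.58894 ; w: -2.56250 0.67516 0.24043 ; eef: 0.03920 0.46578 0.53663 ; τ: 11.12716 4.25030 -5.95194
step 26 ; theta: -0.15705 -1.38244 1.59165 ; w: -2.51341 0.79343 0.12157 ; eef: 0.05001 0.47813 0.52426 ; τ: 11.74952 4.31492 -5.82478
step 27 ; theta: -0.19426 -1.36980 1.59271 ; w: -2.44895 0.89081 0.02040 ; eef: 0.06028 0.48992 0.51255 ; τ: 12.29549 4.36482 -5.70212
step 28 ; theta: -0.23040 -1.35586 1.59241 ; w: -2.37133 0.96737 -0.06010 ; eef: 0.07000 0.50113 0.50148 ; τ: 12.76815 4.40302 -5.59362
step 29 ; theta: -0.26531 -1.34092 1.59102 ; w: -2.28365 1.02527 -0.12477 ; eef: 0.07916 0.51175 0.49101 ; τ: 13.17121 4.43163 -5.49401
step 30 ; theta: -0.29884 -1.32523 1.58876 ; w: -2.18836 1.06635 -0.17628 ; eef: 0.08778 0.52177 0.48114 ; τ: 13.50897 4.45224 -5.40151
step 31 ; theta: -0.33090 -1.30904 1.58582 ; w: -2.08752 1.09227 -0.21598 ; eef: 0.09585 0.53121 0.47186 ; τ: 13.78610 4.46608 -5.31648
step 32 ; theta: -0.36142 -1.29256 1.58236 ; w: -1.98295 1.10475 -0.24526 ; eef: 0.10339 0.54007 0.46315 ; τ: 14.00749 4.47400 -5.23897
step 33 ; theta: -0.39036 -1.27598 1.57853 ; w: -1.87624 1.10554 -0.26550 ; eef: 0.11040 0.54836 0.45499 ; τ: 14.17811 4.47664 -5.16874
step 34 ; theta: -0.41769 -1.25947 1.57445 ; w: -1.76876 1.09632 -0.27801 ; eef: 0.11691 0.55610 0.44738 ; τ: 14.30294 4.47446 -5.10541
step 35 ; theta: -0.44341 -1.24315 1.57023 ; w: -1.66169 1.07873 -0.28405 ; eef: 0.12292 0.56330 0.44029 ; τ: 14.38684 4.46780 -5.04850
step 36 ; theta: -0.46753 -1.22716 1.56597 ; w: -1.55601 1.05427 -0.28475 ; eef: 0.12845 0.56998 0.43371 ; τ: 14.43451 4.45698 -4.99748
step 37 ; theta: -0.49009 -1.21156 1.56173 ; w: -1.45255 1.02434 -0.28116 ; eef: 0.13352 0.57617 0.42763 ; τ: 14.45042 4.44226 -4.95179
step 38 ; theta: -0.51112 -1.19646 1.55756 ; w: -1.35196 0.99018 -0.27419 ; eef: 0.13815 0.58189 0.42201 ; τ: 14.43879 4.42394 -4.91092
step 39 ; theta: -0.53067 -1.18188 1.55352 ; w: -1.25479 0.95293 -0.26467 ; eef: 0.14235 0.58717 0.41684 ; τ: 14.40354 4.40231 -4.87434
step 40 ; theta: -0.54878 -1.16788 1.54964 ; w: -1.16144 0.91356 -0.25327 ; eef: 0.14614 0.59203 0.41211 ; τ: 14.34832 4.37770 -4.84161
step 41 ; theta: -0.56553 -1.15448 1.54594 ; w: -1.07224 0.87291 -0.24059 ; eef: 0.14955 0.59650 0.40778 ; τ: 14.27645 4.35043 -4.81228
step 42 ; theta: -0.58097 -1.14170 1.54243 ; w: -0.98740 0.83171 -0.22713 ; eef: 0.15259 0.60060 0.40384 ; τ: 14.19097 4.32088 -4.78599
step 43 ; theta: -0.59518 -1.12953 1.53913 ; w: -0.90705 0.79054 -0.21329 ; eef: 0.15529 0.60437 0.40026
final theta (rad): -0.59518 -1.12953 1.53913


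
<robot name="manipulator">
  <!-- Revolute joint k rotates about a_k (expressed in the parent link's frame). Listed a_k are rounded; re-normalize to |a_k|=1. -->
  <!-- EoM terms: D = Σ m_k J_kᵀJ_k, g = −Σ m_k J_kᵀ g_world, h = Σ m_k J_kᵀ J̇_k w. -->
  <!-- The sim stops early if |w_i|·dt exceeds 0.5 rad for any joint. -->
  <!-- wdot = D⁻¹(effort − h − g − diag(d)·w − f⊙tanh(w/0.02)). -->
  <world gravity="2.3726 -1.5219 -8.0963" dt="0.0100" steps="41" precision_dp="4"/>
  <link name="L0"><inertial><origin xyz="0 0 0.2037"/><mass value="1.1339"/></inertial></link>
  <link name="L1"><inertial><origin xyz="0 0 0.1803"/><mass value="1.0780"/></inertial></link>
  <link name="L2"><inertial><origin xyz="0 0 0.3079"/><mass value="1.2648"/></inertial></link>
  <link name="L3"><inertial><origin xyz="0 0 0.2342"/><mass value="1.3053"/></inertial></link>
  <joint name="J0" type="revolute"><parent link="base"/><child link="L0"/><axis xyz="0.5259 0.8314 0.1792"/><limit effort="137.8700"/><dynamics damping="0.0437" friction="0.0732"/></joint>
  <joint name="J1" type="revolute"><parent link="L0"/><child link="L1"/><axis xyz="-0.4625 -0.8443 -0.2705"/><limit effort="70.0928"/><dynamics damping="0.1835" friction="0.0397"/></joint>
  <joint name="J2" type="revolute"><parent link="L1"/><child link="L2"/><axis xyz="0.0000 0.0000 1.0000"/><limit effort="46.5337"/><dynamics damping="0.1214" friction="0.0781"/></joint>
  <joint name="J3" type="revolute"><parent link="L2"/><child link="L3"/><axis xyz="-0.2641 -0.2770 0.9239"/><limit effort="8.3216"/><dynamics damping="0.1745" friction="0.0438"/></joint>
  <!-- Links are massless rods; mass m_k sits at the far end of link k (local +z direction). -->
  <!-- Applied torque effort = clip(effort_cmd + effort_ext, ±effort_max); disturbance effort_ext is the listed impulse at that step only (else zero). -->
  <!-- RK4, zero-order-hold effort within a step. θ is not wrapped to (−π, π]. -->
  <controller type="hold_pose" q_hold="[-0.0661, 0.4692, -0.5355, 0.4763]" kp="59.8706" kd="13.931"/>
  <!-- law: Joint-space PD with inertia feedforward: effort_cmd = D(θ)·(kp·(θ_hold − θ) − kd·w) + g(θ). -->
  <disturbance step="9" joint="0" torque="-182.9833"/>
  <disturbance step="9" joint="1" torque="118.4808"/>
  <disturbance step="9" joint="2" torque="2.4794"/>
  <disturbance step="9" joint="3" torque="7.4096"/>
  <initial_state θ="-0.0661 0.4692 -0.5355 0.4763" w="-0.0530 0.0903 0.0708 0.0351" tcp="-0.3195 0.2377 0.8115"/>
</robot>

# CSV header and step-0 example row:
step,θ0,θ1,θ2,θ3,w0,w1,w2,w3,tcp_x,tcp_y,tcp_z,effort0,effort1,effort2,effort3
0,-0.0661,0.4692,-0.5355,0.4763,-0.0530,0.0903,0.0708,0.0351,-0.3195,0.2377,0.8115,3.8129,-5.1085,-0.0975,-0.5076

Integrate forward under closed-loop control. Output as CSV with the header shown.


step,θ0,θ1,θ2,θ3,w0,w1,w2,w3,tcp_x,tcp_y,tcp_z,effort0,effort1,effort2,effort3
1,-0.0666,0.4701,-0.5359,0.4762,-0.0482,0.0713,0.0957,0.0524,-0.3202,0.2383,0.8110,3.5337,-4.9077,-0.0937,-0.4920
2,-0.0670,0.4709,-0.5362,0.4763,-0.0427,0.0566,0.1039,0.0588,-0.3208,0.2388,0.8105,3.2763,-4.7225,-0.0899,-0.4774
3,-0.0673,0.4716,-0.5364,0.4764,-0.0374,0.0446,0.1062,0.0607,-0.3213,0.2392,0.8101,3.0394,-4.5521,-0.0862,-0.4638
4,-0.0676,0.4721,-0.5366,0.4765,-0.0322,0.0347,0.1063,0.0605,-0.3217,0.2395,0.8098,2.8221,-4.3959,-0.0829,-0.4513
5,-0.0678,0.4725,-0.5368,0.4765,-0.0271,0.0266,0.1055,0.0589,-0.3220,0.2398,0.8096,2.6232,-4.2533,-0.0798,-0.4398
6,-0.0680,0.4729,-0.5371,0.4766,-0.0223,0.0198,0.1047,0.0569,-0.3223,0.2400,0.8093,2.4414,-4.1230,-0.0770,-0.4294
7,-0.0682,0.4733,-0.5373,0.4766,-0.0180,0.0138,0.1041,0.0553,-0.3226,0.2402,0.8092,2.2755,-4.0041,-0.0744,-0.4199
8,-0.0683,0.4735,-0.5376,0.4766,-0.0144,0.0082,0.1038,0.0542,-0.3227,0.2404,0.8090,2.1243,-3.8956,-0.0721,-0.4112
9,-0.0683,0.4737,-0.5378,0.4766,-0.0115,0.0030,0.1037,0.0535,-0.3229,0.2405,0.8089,-137.8700,70.0928,2.4095,7.0063
10,-0.0930,0.4397,-0.5059,0.5278,-4.8667,-6.6401,4.6229,9.3671,-0.3260,0.2428,0.8085,21.8591,-14.2609,-0.3486,-1.3502
11,-0.1361,0.3829,-0.4823,0.5932,-3.7908,-4.8160,1.1598,4.1339,-0.3309,0.2465,0.8081,19.9927,-13.2306,-0.2627,-1.1117
12,-0.1699,0.3412,-0.4750,0.6200,-2.9770,-3.5859,0.4121,1.4860,-0.3345,0.2493,0.8080,18.2633,-12.2438,-0.2128,-0.9702
13,-0.1964,0.3099,-0.4727,0.6279,-2.3413,-2.7082,0.0807,0.2452,-0.3372,0.2514,0.8081,16.6618,-11.3134,-0.1755,-0.8828
14,-0.2172,0.2861,-0.4724,0.6276,-1.8419,-2.0792,0.0508,-0.1802,-0.3393,0.2532,0.8081,15.1792,-10.4428,-0.1563,-0.8278
15,-0.2335,0.2678,-0.4725,0.6254,-1.4316,-1.5916,0.0105,-0.2458,-0.3409,0.2546,0.8081,13.8082,-9.6327,-0.1405,-0.7880
16,-0.2461,0.2540,-0.4729,0.6229,-1.0831,-1.1862,-0.0141,-0.2359,-0.3422,0.2558,0.8080,12.5417,-8.8819,-0.1281,-0.7517
17,-0.2554,0.2439,-0.4730,0.6207,-0.7850,-0.8433,-0.0804,-0.1991,-0.3432,0.2567,0.8078,11.3734,-8.1885,-0.1156,-0.7176
18,-0.2620,0.2369,-0.4735,0.6189,-0.5333,-0.5585,-0.1041,-0.1524,-0.3439,0.2573,0.8077,10.2975,-7.5504,-0.1066,-0.6853
19,-0.2663,0.2324,-0.4739,0.6177,-0.3218,-0.3234,-0.0841,-0.1057,-0.3445,0.2578,0.8076,9.3082,-6.9647,-0.1006,-0.6546
20,-0.2686,0.2302,-0.4744,0.6168,-0.1426,-0.1252,-0.1006,-0.0656,-0.3448,0.2582,0.8074,8.4003,-6.4290,-0.0936,-0.6255
21,-0.2693,0.2297,-0.4749,0.6164,0.0032,0.0321,-0.0904,-0.0300,-0.3450,0.2583,0.8073,7.5698,-5.9385,-0.0883,-0.5978
22,-0.2688,0.2304,-0.4752,0.6163,0.1011,0.1322,-0.0803,-0.0458,-0.3450,0.2583,0.8073,6.8287,-5.4827,-0.0824,-0.5667
23,-0.2674,0.2320,-0.4755,0.6161,0.1800,0.2101,-0.0721,-0.0503,-0.3449,0.2582,0.8073,6.1543,-5.0688,-0.0769,-0.5384
24,-0.2654,0.2344,-0.4757,0.6159,0.2443,0.2715,-0.0648,-0.0478,-0.3446,0.2580,0.8074,5.5405,-4.6940,-0.0718,-0.5128
25,-0.2627,0.2372,-0.4758,0.6158,0.2965,0.3201,-0.0586,-0.0440,-0.3443,0.2577,0.8075,4.9826,-4.3556,-0.0672,-0.4896
26,-0.2596,0.2405,-0.4758,0.6157,0.3383,0.3580,-0.0535,-0.0399,-0.3439,0.2573,0.8076,4.4767,-4.0508,-0.0629,-0.4685
27,-0.2561,0.2441,-0.4758,0.6157,0.3713,0.3870,-0.0494,-0.0359,-0.3434,0.2569,0.8078,4.0188,-3.7771,-0.0591,-0.4495
28,-0.2523,0.2480,-0.4758,0.6157,0.3968,0.4086,-0.0463,-0.0325,-0.3428,0.2564,0.8080,3.6052,-3.5321,-0.0556,-0.4323
29,-0.2483,0.2521,-0.4758,0.6157,0.4159,0.4241,-0.0442,-0.0298,-0.3422,0.2559,0.8082,3.2324,-3.3135,-0.0524,-0.4170
30,-0.2441,0.2563,-0.4757,0.6157,0.4296,0.4345,-0.0429,-0.0277,-0.3415,0.2553,0.8084,2.8972,-3.1192,-0.0496,-0.4033
31,-0.2398,0.2605,-0.4756,0.6158,0.4387,0.4408,-0.0422,-0.0263,-0.3408,0.2547,0.8087,2.5964,-2.9471,-0.0470,-0.3911
32,-0.2354,0.2649,-0.4755,0.6158,0.4439,0.4435,-0.0421,-0.0254,-0.3401,0.2541,0.8089,2.3273,-2.7955,-0.0448,-0.3803
33,-0.2310,0.2692,-0.4754,0.6159,0.4458,0.4435,-0.0424,-0.0250,-0.3394,0.2535,0.8092,2.0873,-2.6625,-0.0428,-0.3709
34,-0.2266,0.2735,-0.4754,0.6160,0.4450,0.4411,-0.0431,-0.0249,-0.3386,0.2528,0.8095,1.8737,-2.5465,-0.0411,-0.3626
35,-0.2222,0.2778,-0.4753,0.6161,0.4419,0.4368,-0.0440,-0.0251,-0.3379,0.2522,0.8097,1.6843,-2.4460,-0.0396,-0.3555
36,-0.2179,0.2821,-0.4753,0.6161,0.4369,0.4310,-0.0451,-0.0255,-0.3371,0.2516,0.8100,1.5170,-2.3596,-0.0383,-0.3493
37,-0.2136,0.2862,-0.4752,0.6162,0.4303,0.4239,-0.0464,-0.0261,-0.3364,0.2509,0.8103,1.3697,-2.2859,-0.0372,-0.3441
38,-0.2093,0.2903,-0.4752,0.6162,0.4225,0.4160,-0.0478,-0.0268,-0.3356,0.2503,0.8105,1.2406,-2.2237,-0.0363,-0.3397
39,-0.2052,0.2944,-0.4752,0.6163,0.4136,0.4073,-0.0493,-0.0277,-0.3349,0.2497,0.8108,1.1281,-2.1719,-0.0355,-0.3361
40,-0.2012,0.2983,-0.4752,0.6163,0.4039,0.3981,-0.0508,-0.0286,-0.3342,0.2492,0.8110,1.0304,-2.1294,-0.0349,-0.3331
41,-0.1972,0.3021,-0.4752,0.6163,0.3936,0.3884,-0.0524,-0.0297,-0.3335,0.2486,0.8112,,,,


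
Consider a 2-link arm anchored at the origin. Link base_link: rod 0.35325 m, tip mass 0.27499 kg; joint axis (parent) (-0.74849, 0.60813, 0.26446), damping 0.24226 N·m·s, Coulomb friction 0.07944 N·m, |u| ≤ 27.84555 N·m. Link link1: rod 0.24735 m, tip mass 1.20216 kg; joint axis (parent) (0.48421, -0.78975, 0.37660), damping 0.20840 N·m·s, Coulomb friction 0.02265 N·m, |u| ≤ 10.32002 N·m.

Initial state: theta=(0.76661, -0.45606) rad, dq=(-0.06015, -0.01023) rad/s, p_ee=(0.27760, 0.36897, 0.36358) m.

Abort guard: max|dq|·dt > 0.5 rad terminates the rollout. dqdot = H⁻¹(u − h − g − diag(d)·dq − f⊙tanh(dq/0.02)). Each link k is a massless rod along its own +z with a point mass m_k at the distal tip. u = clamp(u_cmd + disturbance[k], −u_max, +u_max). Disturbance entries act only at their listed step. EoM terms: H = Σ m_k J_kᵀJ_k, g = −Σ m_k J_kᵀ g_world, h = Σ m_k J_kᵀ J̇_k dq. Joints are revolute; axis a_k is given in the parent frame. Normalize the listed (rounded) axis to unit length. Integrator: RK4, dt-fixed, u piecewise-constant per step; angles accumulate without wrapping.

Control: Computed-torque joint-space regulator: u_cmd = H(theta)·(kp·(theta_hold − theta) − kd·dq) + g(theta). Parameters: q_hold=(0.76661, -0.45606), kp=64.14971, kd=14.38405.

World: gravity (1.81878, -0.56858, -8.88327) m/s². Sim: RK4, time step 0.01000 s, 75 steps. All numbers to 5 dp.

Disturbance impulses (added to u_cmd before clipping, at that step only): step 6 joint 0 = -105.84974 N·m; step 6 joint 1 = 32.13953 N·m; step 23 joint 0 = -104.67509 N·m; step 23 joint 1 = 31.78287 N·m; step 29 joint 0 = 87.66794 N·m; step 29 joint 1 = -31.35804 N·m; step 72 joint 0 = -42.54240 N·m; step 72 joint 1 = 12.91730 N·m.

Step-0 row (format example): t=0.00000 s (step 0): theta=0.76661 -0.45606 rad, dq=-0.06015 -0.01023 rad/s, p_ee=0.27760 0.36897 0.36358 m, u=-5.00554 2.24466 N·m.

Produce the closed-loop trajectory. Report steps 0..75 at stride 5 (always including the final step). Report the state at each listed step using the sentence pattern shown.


t=0.05000 s (step 5): theta=0.76500 -0.45562 rad, dq=-0.01385 0.01205 rad/s, p_ee=0.27735 0.36840 0.36439 m, u=-5.19679 2.29498 N·m.
t=0.10000 s (step 10): theta=0.75376 -0.44235 rad, dq=-0.23316 0.24496 rad/s, p_ee=0.27439 0.36419 0.37197 m, u=-2.91660 1.50070 N·m.
t=0.15000 s (step 15): theta=0.74671 -0.43573 rad, dq=-0.06361 0.04942 rad/s, p_ee=0.27269 0.36153 0.37635 m, u=-4.05887 1.90245 N·m.
t=0.20000 s (step 20): theta=0.74602 -0.43534 rad, dq=0.02249 -0.02382 rad/s, p_ee=0.27255 0.36128 0.37673 m, u=-4.70908 2.12466 N·m.
t=0.25000 s (step 25): theta=0.74260 -0.43067 rad, dq=-0.27263 0.33095 rad/s, p_ee=0.27154 0.35994 0.37912 m, u=-2.04261 1.18467 N·m.
t=0.30000 s (step 30): theta=0.73683 -0.42749 rad, dq=0.34411 -0.98045 rad/s, p_ee=0.27038 0.35779 0.38224 m, u=-8.17835 3.48406 N·m.
t=0.35000 s (step 35): theta=0.75212 -0.45687 rad, dq=0.25190 -0.31622 rad/s, p_ee=0.27586 0.36395 0.36984 m, u=-7.07559 2.98241 N·m.
t=0.40000 s (step 40): theta=0.76181 -0.46621 rad, dq=0.13978 -0.09420 rad/s, p_ee=0.27815 0.36751 0.36371 m, u=-6.34641 2.70079 N·m.
t=0.45000 s (step 45): theta=0.76669 -0.46861 rad, dq=0.06064 -0.01649 rad/s, p_ee=0.27903 0.36923 0.36106 m, u=-5.88295 2.53701 N·m.
t=0.50000 s (step 50): theta=0.76836 -0.46895 rad, dq=0.01191 -0.00015 rad/s, p_ee=0.27927 0.36981 0.36025 m, u=-5.60519 2.44755 N·m.
t=0.55000 s (step 55): theta=0.76846 -0.46860 rad, dq=-0.00455 0.01342 rad/s, p_ee=0.27924 0.36984 0.36027 m, u=-5.47748 2.40360 N·m.
t=0.60000 s (step 60): theta=0.76810 -0.46776 rad, dq=-0.00859 0.01910 rad/s, p_ee=0.27910 0.36970 0.36060 m, u=-5.42318 2.38374 N·m.
t=0.65000 s (step 65): theta=0.76766 -0.46678 rad, dq=-0.00894 0.01947 rad/s, p_ee=0.27894 0.36953 0.36099 m, u=-5.39761 2.37414 N·m.
t=0.70000 s (step 70): theta=0.76723 -0.46585 rad, dq=-0.00806 0.01770 rad/s, p_ee=0.27878 0.36937 0.36137 m, u=-5.38466 2.36916 N·m.
t=0.75000 s (step 75): theta=0.75854 -0.45479 rad, dq=-0.28036 0.32754 rad/s, p_ee=0.27644 0.36614 0.36742 m.


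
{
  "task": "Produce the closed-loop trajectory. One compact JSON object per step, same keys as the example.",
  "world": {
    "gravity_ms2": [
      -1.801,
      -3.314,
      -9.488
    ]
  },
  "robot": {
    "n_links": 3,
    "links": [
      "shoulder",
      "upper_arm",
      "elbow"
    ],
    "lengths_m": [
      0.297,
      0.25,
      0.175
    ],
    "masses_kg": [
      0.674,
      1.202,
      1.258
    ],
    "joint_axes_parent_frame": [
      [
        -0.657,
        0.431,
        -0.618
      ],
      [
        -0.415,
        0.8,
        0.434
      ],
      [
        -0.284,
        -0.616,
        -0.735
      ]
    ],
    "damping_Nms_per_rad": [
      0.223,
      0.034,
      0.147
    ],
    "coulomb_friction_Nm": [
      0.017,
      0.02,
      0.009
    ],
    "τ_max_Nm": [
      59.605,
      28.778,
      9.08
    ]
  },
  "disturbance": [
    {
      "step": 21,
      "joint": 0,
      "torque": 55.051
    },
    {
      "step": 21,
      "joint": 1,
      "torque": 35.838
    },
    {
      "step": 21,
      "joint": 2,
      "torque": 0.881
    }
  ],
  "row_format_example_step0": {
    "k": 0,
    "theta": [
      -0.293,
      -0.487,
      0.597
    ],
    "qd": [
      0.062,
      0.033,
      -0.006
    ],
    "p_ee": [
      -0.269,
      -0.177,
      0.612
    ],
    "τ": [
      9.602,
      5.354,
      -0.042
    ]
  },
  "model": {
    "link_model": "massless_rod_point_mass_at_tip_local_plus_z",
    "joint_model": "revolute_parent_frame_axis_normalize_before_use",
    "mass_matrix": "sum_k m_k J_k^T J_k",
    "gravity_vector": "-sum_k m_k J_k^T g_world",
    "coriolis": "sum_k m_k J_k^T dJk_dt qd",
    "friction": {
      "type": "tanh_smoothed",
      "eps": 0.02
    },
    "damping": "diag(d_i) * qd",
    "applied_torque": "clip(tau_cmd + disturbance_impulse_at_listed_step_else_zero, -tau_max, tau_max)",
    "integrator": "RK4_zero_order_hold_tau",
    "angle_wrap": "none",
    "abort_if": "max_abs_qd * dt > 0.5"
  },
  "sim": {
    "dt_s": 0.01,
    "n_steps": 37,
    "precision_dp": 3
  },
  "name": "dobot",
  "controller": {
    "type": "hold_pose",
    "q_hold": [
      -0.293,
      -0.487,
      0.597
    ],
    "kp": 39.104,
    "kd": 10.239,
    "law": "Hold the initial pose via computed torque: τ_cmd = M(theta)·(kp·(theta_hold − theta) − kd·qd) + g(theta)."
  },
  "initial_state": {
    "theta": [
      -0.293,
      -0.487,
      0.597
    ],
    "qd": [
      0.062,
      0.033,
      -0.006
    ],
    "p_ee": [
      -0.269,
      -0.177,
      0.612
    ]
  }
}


{"k":1,"theta":[-0.292,-0.487,0.597],"qd":[0.055,0.03,-0.002],"p_ee":[-0.268,-0.176,0.612],"\u03c4":[9.638,5.368,-0.04]}
{"k":2,"theta":[-0.292,-0.486,0.597],"qd":[0.049,0.026,-0.001],"p_ee":[-0.268,-0.176,0.612],"\u03c4":[9.673,5.382,-0.039]}
{"k":3,"theta":[-0.291,-0.486,0.597],"qd":[0.043,0.023,-0.0],"p_ee":[-0.268,-0.176,0.612],"\u03c4":[9.706,5.396,-0.037]}
{"k":4,"theta":[-0.291,-0.486,0.597],"qd":[0.038,0.019,-0.0],"p_ee":[-0.268,-0.176,0.612],"\u03c4":[9.737,5.409,-0.036]}
{"k":5,"theta":[-0.291,-0.486,0.597],"qd":[0.033,0.016,0.0],"p_ee":[-0.268,-0.175,0.612],"\u03c4":[9.767,5.421,-0.034]}
{"k":6,"theta":[-0.29,-0.486,0.597],"qd":[0.029,0.014,0.0],"p_ee":[-0.268,-0.175,0.613],"\u03c4":[9.796,5.432,-0.033]}
{"k":7,"theta":[-0.29,-0.485,0.597],"qd":[0.025,0.012,0.001],"p_ee":[-0.268,-0.175,0.613],"\u03c4":[9.823,5.443,-0.032]}
{"k":8,"theta":[-0.29,-0.485,0.597],"qd":[0.021,0.01,0.001],"p_ee":[-0.268,-0.175,0.613],"\u03c4":[9.849,5.453,-0.03]}
{"k":9,"theta":[-0.29,-0.485,0.597],"qd":[0.017,0.008,0.001],"p_ee":[-0.268,-0.175,0.613],"\u03c4":[9.874,5.463,-0.029]}
{"k":10,"theta":[-0.29,-0.485,0.597],"qd":[0.014,0.006,0.001],"p_ee":[-0.268,-0.175,0.613],"\u03c4":[9.897,5.472,-0.028]}
{"k":11,"theta":[-0.289,-0.485,0.597],"qd":[0.011,0.005,0.001],"p_ee":[-0.267,-0.175,0.613],"\u03c4":[9.919,5.48,-0.026]}
{"k":12,"theta":[-0.289,-0.485,0.597],"qd":[0.009,0.003,0.001],"p_ee":[-0.267,-0.174,0.613],"\u03c4":[9.939,5.488,-0.025]}
{"k":13,"theta":[-0.289,-0.485,0.597],"qd":[0.006,0.002,0.001],"p_ee":[-0.267,-0.174,0.613],"\u03c4":[9.958,5.495,-0.024]}
{"k":14,"theta":[-0.289,-0.485,0.597],"qd":[0.004,0.001,0.001],"p_ee":[-0.267,-0.174,0.613],"\u03c4":[9.976,5.502,-0.023]}
{"k":15,"theta":[-0.289,-0.485,0.597],"qd":[0.002,0.0,0.0],"p_ee":[-0.267,-0.174,0.613],"\u03c4":[9.993,5.508,-0.022]}
{"k":16,"theta":[-0.289,-0.485,0.597],"qd":[0.0,-0.0,0.0],"p_ee":[-0.267,-0.174,0.613],"\u03c4":[10.009,5.514,-0.021]}
{"k":17,"theta":[-0.289,-0.485,0.597],"qd":[-0.001,-0.001,0.0],"p_ee":[-0.267,-0.174,0.613],"\u03c4":[10.023,5.52,-0.02]}
{"k":18,"theta":[-0.289,-0.485,0.597],"qd":[-0.003,-0.002,0.0],"p_ee":[-0.267,-0.174,0.613],"\u03c4":[10.037,5.525,-0.02]}
{"k":19,"theta":[-0.289,-0.485,0.597],"qd":[-0.004,-0.002,-0.0],"p_ee":[-0.267,-0.174,0.613],"\u03c4":[10.05,5.529,-0.019]}
{"k":20,"theta":[-0.289,-0.485,0.597],"qd":[-0.005,-0.003,-0.0],"p_ee":[-0.267,-0.174,0.613],"\u03c4":[10.061,5.534,-0.018]}
{"k":21,"theta":[-0.289,-0.485,0.597],"qd":[-0.006,-0.003,-0.0],"p_ee":[-0.267,-0.174,0.613],"\u03c4":[59.605,28.778,0.864]}
{"k":22,"theta":[-0.286,-0.484,0.59],"qd":[0.634,0.263,-1.354],"p_ee":[-0.266,-0.173,0.614],"\u03c4":[4.897,3.11,-0.123]}
{"k":23,"theta":[-0.28,-0.481,0.579],"qd":[0.521,0.3,-0.921],"p_ee":[-0.264,-0.171,0.616],"\u03c4":[5.215,3.258,-0.138]}
{"k":24,"theta":[-0.276,-0.478,0.571],"qd":[0.432,0.314,-0.615],"p_ee":[-0.262,-0.169,0.618],"\u03c4":[5.519,3.398,-0.146]}
{"k":25,"theta":[-0.272,-0.475,0.566],"qd":[0.359,0.311,-0.4],"p_ee":[-0.261,-0.167,0.62],"\u03c4":[5.809,3.533,-0.15]}
{"k":26,"theta":[-0.268,-0.472,0.563],"qd":[0.298,0.297,-0.25],"p_ee":[-0.259,-0.165,0.621],"\u03c4":[6.086,3.661,-0.151]}
{"k":27,"theta":[-0.266,-0.469,0.561],"qd":[0.248,0.276,-0.145],"p_ee":[-0.258,-0.164,0.623],"\u03c4":[6.35,3.784,-0.15]}
{"k":28,"theta":[-0.263,-0.466,0.56],"qd":[0.205,0.251,-0.072],"p_ee":[-0.257,-0.162,0.624],"\u03c4":[6.603,3.902,-0.147]}
{"k":29,"theta":[-0.261,-0.464,0.559],"qd":[0.167,0.223,-0.023],"p_ee":[-0.256,-0.161,0.625],"\u03c4":[6.843,4.015,-0.144]}
{"k":30,"theta":[-0.26,-0.462,0.559],"qd":[0.136,0.193,0.003],"p_ee":[-0.255,-0.16,0.625],"\u03c4":[7.073,4.123,-0.139]}
{"k":31,"theta":[-0.259,-0.46,0.559],"qd":[0.11,0.161,0.011],"p_ee":[-0.254,-0.159,0.626],"\u03c4":[7.291,4.226,-0.133]}
{"k":32,"theta":[-0.258,-0.459,0.559],"qd":[0.087,0.13,0.014],"p_ee":[-0.254,-0.158,0.627],"\u03c4":[7.498,4.324,-0.128]}
{"k":33,"theta":[-0.257,-0.457,0.56],"qd":[0.066,0.102,0.014],"p_ee":[-0.253,-0.158,0.627],"\u03c4":[7.695,4.418,-0.122]}
{"k":34,"theta":[-0.256,-0.457,0.56],"qd":[0.047,0.076,0.014],"p_ee":[-0.253,-0.157,0.627],"\u03c4":[7.881,4.507,-0.117]}
{"k":35,"theta":[-0.256,-0.456,0.56],"qd":[0.03,0.052,0.013],"p_ee":[-0.253,-0.157,0.628],"\u03c4":[8.058,4.592,-0.112]}
{"k":36,"theta":[-0.256,-0.456,0.56],"qd":[0.015,0.03,0.012],"p_ee":[-0.252,-0.157,0.628],"\u03c4":[8.225,4.672,-0.107]}
{"k":37,"theta":[-0.256,-0.455,0.56],"qd":[0.001,0.01,0.011],"p_ee":[-0.252,-0.157,0.628]}
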